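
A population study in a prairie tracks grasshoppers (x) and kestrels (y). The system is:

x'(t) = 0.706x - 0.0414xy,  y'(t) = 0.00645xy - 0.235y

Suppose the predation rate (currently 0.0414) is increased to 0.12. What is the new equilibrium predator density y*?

y* ≈ 5.88

At the interior fixed point, setting dx/dt = 0 with x > 0 fixes y* = (prey growth rate)/(xy coefficient) — independent of the other coefficients.
With the change, y* = 0.706/0.12 = 5.88; it falls from 17.1.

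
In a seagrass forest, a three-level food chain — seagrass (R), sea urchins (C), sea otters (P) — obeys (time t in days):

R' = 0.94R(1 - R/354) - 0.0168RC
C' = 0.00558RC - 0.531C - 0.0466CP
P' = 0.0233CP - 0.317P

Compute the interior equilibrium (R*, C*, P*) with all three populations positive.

R* ≈ 268, C* ≈ 13.6, P* ≈ 20.7

From dP/dt = 0: 0.0233C* = 0.317, so C* = 13.6.
From dR/dt = 0: 0.94(1 - R*/354) = 0.0168·13.6, giving R* = 354·(1 - 0.243) = 268.
From dC/dt = 0: 0.00558·268 - 0.531 = 0.0466P*, so P* = 0.964/0.0466 = 20.7.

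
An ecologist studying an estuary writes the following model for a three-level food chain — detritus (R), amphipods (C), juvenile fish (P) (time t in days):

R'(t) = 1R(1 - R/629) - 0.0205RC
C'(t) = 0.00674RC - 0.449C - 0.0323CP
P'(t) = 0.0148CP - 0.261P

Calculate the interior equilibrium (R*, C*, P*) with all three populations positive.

R* ≈ 402, C* ≈ 17.6, P* ≈ 69.9

From dP/dt = 0: 0.0148C* = 0.261, so C* = 17.6.
From dR/dt = 0: 1(1 - R*/629) = 0.0205·17.6, giving R* = 629·(1 - 0.362) = 402.
From dC/dt = 0: 0.00674·402 - 0.449 = 0.0323P*, so P* = 2.26/0.0323 = 69.9.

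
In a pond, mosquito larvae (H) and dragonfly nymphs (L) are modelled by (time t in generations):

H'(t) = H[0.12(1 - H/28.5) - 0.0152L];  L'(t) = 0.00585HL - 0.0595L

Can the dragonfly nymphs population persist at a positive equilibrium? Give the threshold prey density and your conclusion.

Threshold H = 10.2; K > 10.2, so yes, the predator persists.

The predator equation gives dL/dt > 0 only when H > 0.0595/0.00585 = 10.2.
Without the predator, H → K = 28.5. Since 28.5 > 10.2, the predator can invade and persist.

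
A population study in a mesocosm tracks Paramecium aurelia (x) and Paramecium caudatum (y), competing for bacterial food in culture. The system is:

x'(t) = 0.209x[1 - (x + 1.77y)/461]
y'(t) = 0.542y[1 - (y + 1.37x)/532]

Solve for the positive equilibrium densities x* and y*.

Setting both brackets to zero gives the nullclines x + 1.77y = 461 and 1.37x + y = 532.
Substituting y = 532 - 1.37x into the first: x(1 - 1.77·1.37) = 461 - 1.77·532.
So x* = -481/-1.42 = 337, and then y* = 532 - 1.37·337 = 69.9.

x* ≈ 337, y* ≈ 69.9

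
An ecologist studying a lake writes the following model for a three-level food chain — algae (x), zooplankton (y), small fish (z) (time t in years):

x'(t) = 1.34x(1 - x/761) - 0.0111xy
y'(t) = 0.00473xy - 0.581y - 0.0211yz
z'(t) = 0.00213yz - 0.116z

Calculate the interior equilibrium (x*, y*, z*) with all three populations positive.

From dz/dt = 0: 0.00213y* = 0.116, so y* = 54.5.
From dx/dt = 0: 1.34(1 - x*/761) = 0.0111·54.5, giving x* = 761·(1 - 0.451) = 418.
From dy/dt = 0: 0.00473·418 - 0.581 = 0.0211z*, so z* = 1.39/0.0211 = 66.1.

x* ≈ 418, y* ≈ 54.5, z* ≈ 66.1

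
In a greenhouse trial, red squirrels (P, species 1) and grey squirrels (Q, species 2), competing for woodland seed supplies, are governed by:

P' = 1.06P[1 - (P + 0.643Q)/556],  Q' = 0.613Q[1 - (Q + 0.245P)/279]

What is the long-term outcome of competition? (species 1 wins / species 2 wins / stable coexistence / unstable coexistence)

stable coexistence

Compare the nullcline intercepts: K1/α12 = 556/0.643 = 865 > K2 = 279; K2/α21 = 279/0.245 = 1140 > K1 = 556.
Since both inequalities hold, each species can invade when rare, so the interior equilibrium is stable.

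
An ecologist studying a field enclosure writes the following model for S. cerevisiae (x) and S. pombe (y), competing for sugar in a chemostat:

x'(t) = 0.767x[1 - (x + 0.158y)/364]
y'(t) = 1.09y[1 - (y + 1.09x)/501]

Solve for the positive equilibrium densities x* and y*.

x* ≈ 344, y* ≈ 126

Setting both brackets to zero gives the nullclines x + 0.158y = 364 and 1.09x + y = 501.
Substituting y = 501 - 1.09x into the first: x(1 - 0.158·1.09) = 364 - 0.158·501.
So x* = 285/0.828 = 344, and then y* = 501 - 1.09·344 = 126.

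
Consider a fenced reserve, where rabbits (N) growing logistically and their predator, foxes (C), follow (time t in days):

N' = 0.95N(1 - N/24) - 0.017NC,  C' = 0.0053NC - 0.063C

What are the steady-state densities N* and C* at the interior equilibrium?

N* ≈ 11.9, C* ≈ 28.2

From dC/dt = 0 with C > 0: 0.0053N* = 0.063, so N* = 11.9.
Substitute into dN/dt = 0: 0.95(1 - 11.9/24) = 0.017C*.
The bracket is 0.505, giving C* = 0.479/0.017 = 28.2.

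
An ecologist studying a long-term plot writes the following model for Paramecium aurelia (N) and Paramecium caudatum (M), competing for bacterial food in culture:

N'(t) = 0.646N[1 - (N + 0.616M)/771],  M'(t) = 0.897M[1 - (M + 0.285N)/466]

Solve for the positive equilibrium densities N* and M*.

Setting both brackets to zero gives the nullclines N + 0.616M = 771 and 0.285N + M = 466.
Substituting M = 466 - 0.285N into the first: N(1 - 0.616·0.285) = 771 - 0.616·466.
So N* = 484/0.824 = 587, and then M* = 466 - 0.285·587 = 299.

N* ≈ 587, M* ≈ 299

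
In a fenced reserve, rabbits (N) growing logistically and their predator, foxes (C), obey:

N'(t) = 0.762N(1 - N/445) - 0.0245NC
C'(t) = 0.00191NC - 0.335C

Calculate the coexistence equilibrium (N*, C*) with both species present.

From dC/dt = 0 with C > 0: 0.00191N* = 0.335, so N* = 175.
Substitute into dN/dt = 0: 0.762(1 - 175/445) = 0.0245C*.
The bracket is 0.606, giving C* = 0.462/0.0245 = 18.8.

N* ≈ 175, C* ≈ 18.8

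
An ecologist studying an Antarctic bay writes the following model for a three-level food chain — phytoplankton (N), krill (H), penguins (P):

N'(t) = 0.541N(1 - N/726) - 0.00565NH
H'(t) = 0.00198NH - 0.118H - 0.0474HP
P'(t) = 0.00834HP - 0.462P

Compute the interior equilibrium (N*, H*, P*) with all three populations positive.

From dP/dt = 0: 0.00834H* = 0.462, so H* = 55.4.
From dN/dt = 0: 0.541(1 - N*/726) = 0.00565·55.4, giving N* = 726·(1 - 0.579) = 306.
From dH/dt = 0: 0.00198·306 - 0.118 = 0.0474P*, so P* = 0.488/0.0474 = 10.3.

N* ≈ 306, H* ≈ 55.4, P* ≈ 10.3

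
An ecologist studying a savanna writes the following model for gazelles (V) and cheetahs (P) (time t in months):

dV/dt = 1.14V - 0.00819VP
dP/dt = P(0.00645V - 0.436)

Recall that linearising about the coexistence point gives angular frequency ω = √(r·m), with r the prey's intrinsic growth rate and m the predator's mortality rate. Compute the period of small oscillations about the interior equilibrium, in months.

Here r = 1.14 and m = 0.436, so r·m = 0.497.
ω = √0.497 = 0.705 per month, hence T = 2π/ω ≈ 8.91 months.

T ≈ 8.91 months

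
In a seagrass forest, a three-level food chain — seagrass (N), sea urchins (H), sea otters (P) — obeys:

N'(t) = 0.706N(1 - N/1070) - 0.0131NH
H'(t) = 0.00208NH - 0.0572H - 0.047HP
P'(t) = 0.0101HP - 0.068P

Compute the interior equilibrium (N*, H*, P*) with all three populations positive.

From dP/dt = 0: 0.0101H* = 0.068, so H* = 6.73.
From dN/dt = 0: 0.706(1 - N*/1070) = 0.0131·6.73, giving N* = 1070·(1 - 0.125) = 936.
From dH/dt = 0: 0.00208·936 - 0.0572 = 0.047P*, so P* = 1.89/0.047 = 40.2.

N* ≈ 936, H* ≈ 6.73, P* ≈ 40.2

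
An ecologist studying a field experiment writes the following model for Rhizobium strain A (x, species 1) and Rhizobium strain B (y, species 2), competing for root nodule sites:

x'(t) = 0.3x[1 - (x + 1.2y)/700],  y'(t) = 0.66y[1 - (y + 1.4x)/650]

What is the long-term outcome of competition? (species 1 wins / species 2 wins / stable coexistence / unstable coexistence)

unstable coexistence (outcome depends on initial conditions)

Compare the nullcline intercepts: K1/α12 = 700/1.2 = 583 < K2 = 650; K2/α21 = 650/1.4 = 464 < K1 = 700.
Since both are reversed, neither can invade when rare; the interior point is a saddle.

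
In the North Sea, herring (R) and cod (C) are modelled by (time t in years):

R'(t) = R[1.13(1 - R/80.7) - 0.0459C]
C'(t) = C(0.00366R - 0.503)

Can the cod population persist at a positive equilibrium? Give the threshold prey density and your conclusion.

Threshold R = 137; K < 137, so no, the predator goes extinct.

The predator equation gives dC/dt > 0 only when R > 0.503/0.00366 = 137.
Without the predator, R → K = 80.7. Since 80.7 < 137, the predator cannot invade.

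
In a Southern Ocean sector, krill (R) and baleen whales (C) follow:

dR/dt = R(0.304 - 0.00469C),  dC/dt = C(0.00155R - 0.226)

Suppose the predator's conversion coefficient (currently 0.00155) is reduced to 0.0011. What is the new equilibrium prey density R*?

R* ≈ 205

At the interior fixed point, setting dC/dt = 0 with C > 0 fixes R* = (predator death rate)/(RC coefficient) — independent of the other coefficients.
With the change, R* = 0.226/0.0011 = 205; it rises from 146.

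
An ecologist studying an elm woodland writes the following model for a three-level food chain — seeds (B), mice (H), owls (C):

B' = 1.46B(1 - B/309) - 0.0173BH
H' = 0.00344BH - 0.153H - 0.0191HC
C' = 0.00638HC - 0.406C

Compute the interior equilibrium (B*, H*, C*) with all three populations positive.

B* ≈ 76, H* ≈ 63.6, C* ≈ 5.68

From dC/dt = 0: 0.00638H* = 0.406, so H* = 63.6.
From dB/dt = 0: 1.46(1 - B*/309) = 0.0173·63.6, giving B* = 309·(1 - 0.754) = 76.
From dH/dt = 0: 0.00344·76 - 0.153 = 0.0191C*, so C* = 0.108/0.0191 = 5.68.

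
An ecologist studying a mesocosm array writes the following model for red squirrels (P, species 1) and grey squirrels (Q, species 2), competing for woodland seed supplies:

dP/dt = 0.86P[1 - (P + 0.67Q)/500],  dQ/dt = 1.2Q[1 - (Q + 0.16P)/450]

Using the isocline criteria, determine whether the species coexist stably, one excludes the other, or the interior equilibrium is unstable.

stable coexistence

Compare the nullcline intercepts: K1/α12 = 500/0.67 = 746 > K2 = 450; K2/α21 = 450/0.16 = 2810 > K1 = 500.
Since both inequalities hold, each species can invade when rare, so the interior equilibrium is stable.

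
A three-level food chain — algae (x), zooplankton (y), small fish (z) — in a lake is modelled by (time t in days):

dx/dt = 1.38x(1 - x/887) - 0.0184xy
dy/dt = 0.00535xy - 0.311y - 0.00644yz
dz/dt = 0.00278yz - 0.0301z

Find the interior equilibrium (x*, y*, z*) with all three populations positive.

x* ≈ 759, y* ≈ 10.8, z* ≈ 582

From dz/dt = 0: 0.00278y* = 0.0301, so y* = 10.8.
From dx/dt = 0: 1.38(1 - x*/887) = 0.0184·10.8, giving x* = 887·(1 - 0.144) = 759.
From dy/dt = 0: 0.00535·759 - 0.311 = 0.00644z*, so z* = 3.75/0.00644 = 582.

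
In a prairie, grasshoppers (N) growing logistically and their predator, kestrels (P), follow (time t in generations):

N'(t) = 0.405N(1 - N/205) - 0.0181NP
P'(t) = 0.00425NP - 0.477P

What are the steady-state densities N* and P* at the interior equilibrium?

From dP/dt = 0 with P > 0: 0.00425N* = 0.477, so N* = 112.
Substitute into dN/dt = 0: 0.405(1 - 112/205) = 0.0181P*.
The bracket is 0.453, giving P* = 0.183/0.0181 = 10.1.

N* ≈ 112, P* ≈ 10.1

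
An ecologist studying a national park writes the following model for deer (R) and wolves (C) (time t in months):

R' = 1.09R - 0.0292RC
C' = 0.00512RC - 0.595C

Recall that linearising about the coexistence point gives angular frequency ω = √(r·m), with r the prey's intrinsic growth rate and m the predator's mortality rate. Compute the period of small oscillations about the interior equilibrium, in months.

T ≈ 7.8 months

Here r = 1.09 and m = 0.595, so r·m = 0.649.
ω = √0.649 = 0.805 per month, hence T = 2π/ω ≈ 7.8 months.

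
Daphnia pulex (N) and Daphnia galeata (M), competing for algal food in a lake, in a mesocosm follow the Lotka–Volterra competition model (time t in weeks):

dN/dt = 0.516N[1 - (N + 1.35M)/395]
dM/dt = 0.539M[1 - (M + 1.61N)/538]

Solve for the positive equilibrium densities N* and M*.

N* ≈ 282, M* ≈ 83.5

Setting both brackets to zero gives the nullclines N + 1.35M = 395 and 1.61N + M = 538.
Substituting M = 538 - 1.61N into the first: N(1 - 1.35·1.61) = 395 - 1.35·538.
So N* = -331/-1.17 = 282, and then M* = 538 - 1.61·282 = 83.5.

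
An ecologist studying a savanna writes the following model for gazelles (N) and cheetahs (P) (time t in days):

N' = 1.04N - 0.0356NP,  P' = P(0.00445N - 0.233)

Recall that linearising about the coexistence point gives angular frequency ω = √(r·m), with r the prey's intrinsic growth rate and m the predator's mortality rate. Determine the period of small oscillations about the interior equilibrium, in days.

Here r = 1.04 and m = 0.233, so r·m = 0.242.
ω = √0.242 = 0.492 per day, hence T = 2π/ω ≈ 12.8 days.

T ≈ 12.8 days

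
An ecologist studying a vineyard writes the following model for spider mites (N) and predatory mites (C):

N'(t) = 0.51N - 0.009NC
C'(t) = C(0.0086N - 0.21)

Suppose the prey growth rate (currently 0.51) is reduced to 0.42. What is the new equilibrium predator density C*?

C* ≈ 46.7

At the interior fixed point, setting dN/dt = 0 with N > 0 fixes C* = (prey growth rate)/(NC coefficient) — independent of the other coefficients.
With the change, C* = 0.42/0.009 = 46.7; it falls from 56.7.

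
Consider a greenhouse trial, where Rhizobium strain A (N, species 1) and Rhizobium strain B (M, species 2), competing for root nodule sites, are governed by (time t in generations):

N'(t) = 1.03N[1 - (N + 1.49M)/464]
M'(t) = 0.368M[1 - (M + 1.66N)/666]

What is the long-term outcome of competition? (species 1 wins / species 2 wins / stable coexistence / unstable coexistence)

unstable coexistence (outcome depends on initial conditions)

Compare the nullcline intercepts: K1/α12 = 464/1.49 = 311 < K2 = 666; K2/α21 = 666/1.66 = 401 < K1 = 464.
Since both are reversed, neither can invade when rare; the interior point is a saddle.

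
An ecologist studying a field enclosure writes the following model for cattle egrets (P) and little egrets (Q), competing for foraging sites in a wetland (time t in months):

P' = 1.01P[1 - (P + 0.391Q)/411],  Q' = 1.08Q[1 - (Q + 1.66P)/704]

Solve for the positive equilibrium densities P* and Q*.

P* ≈ 387, Q* ≈ 61.9

Setting both brackets to zero gives the nullclines P + 0.391Q = 411 and 1.66P + Q = 704.
Substituting Q = 704 - 1.66P into the first: P(1 - 0.391·1.66) = 411 - 0.391·704.
So P* = 136/0.351 = 387, and then Q* = 704 - 1.66·387 = 61.9.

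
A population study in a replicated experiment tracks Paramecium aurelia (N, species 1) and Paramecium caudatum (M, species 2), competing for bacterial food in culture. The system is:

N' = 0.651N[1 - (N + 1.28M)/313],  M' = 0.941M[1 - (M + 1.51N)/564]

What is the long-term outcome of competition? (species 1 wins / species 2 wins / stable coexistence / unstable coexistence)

Compare the nullcline intercepts: K1/α12 = 313/1.28 = 245 < K2 = 564; K2/α21 = 564/1.51 = 374 > K1 = 313.
Since the inequalities point opposite ways, species 2 can invade but species 1 cannot.

species 2 excludes species 1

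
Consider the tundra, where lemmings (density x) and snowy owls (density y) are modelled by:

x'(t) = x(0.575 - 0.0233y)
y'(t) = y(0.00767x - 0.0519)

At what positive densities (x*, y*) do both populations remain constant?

x* ≈ 6.77, y* ≈ 24.7

Set dy/dt = 0 with y > 0: 0.00767x - 0.0519 = 0, so x* = 0.0519/0.00767 = 6.77.
Set dx/dt = 0 with x > 0: 0.575 - 0.0233y = 0, so y* = 0.575/0.0233 = 24.7.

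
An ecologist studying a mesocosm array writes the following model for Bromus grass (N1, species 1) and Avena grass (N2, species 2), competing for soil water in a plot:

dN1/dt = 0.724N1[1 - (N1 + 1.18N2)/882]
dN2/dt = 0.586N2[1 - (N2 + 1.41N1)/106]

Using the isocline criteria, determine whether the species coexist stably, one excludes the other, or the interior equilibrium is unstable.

species 1 excludes species 2

Compare the nullcline intercepts: K1/α12 = 882/1.18 = 747 > K2 = 106; K2/α21 = 106/1.41 = 75.2 < K1 = 882.
Since the inequalities point opposite ways, species 1 can invade but species 2 cannot.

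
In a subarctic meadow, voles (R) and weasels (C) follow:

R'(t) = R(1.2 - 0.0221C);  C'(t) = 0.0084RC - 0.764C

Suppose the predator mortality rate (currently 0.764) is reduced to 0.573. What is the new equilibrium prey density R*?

At the interior fixed point, setting dC/dt = 0 with C > 0 fixes R* = (predator death rate)/(RC coefficient) — independent of the other coefficients.
With the change, R* = 0.573/0.0084 = 68.2; it falls from 91.

R* ≈ 68.2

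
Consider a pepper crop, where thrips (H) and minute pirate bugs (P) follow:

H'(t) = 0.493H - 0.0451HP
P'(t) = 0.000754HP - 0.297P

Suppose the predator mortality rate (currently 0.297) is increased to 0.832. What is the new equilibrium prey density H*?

At the interior fixed point, setting dP/dt = 0 with P > 0 fixes H* = (predator death rate)/(HP coefficient) — independent of the other coefficients.
With the change, H* = 0.832/0.000754 = 1100; it rises from 394.

H* ≈ 1100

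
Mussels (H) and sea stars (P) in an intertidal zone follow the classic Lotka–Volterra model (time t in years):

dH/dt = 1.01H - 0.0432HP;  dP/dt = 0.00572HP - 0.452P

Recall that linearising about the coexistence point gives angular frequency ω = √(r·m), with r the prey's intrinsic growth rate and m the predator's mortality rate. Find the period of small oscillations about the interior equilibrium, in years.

T ≈ 9.3 years

Here r = 1.01 and m = 0.452, so r·m = 0.457.
ω = √0.457 = 0.676 per year, hence T = 2π/ω ≈ 9.3 years.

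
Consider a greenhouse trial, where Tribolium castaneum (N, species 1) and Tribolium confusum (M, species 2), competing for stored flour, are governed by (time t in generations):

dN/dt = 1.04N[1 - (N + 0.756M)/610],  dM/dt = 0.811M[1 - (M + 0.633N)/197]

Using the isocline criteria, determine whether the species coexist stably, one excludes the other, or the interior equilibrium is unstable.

species 1 excludes species 2

Compare the nullcline intercepts: K1/α12 = 610/0.756 = 807 > K2 = 197; K2/α21 = 197/0.633 = 311 < K1 = 610.
Since the inequalities point opposite ways, species 1 can invade but species 2 cannot.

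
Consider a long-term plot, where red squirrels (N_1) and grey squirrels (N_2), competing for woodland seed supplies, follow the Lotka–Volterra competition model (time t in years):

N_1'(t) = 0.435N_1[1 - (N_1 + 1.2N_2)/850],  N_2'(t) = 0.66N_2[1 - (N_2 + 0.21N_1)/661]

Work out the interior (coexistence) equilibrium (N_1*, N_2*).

Setting both brackets to zero gives the nullclines N_1 + 1.2N_2 = 850 and 0.21N_1 + N_2 = 661.
Substituting N_2 = 661 - 0.21N_1 into the first: N_1(1 - 1.2·0.21) = 850 - 1.2·661.
So N_1* = 56.8/0.748 = 75.9, and then N_2* = 661 - 0.21·75.9 = 645.

N_1* ≈ 75.9, N_2* ≈ 645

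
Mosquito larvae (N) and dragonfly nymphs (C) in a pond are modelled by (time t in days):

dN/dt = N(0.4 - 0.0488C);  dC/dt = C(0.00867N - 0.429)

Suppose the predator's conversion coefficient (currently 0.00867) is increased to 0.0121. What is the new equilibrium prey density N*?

At the interior fixed point, setting dC/dt = 0 with C > 0 fixes N* = (predator death rate)/(NC coefficient) — independent of the other coefficients.
With the change, N* = 0.429/0.0121 = 35.5; it falls from 49.5.

N* ≈ 35.5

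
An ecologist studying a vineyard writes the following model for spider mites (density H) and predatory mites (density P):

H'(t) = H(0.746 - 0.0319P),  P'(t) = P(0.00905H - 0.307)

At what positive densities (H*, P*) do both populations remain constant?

H* ≈ 33.9, P* ≈ 23.4

Set dP/dt = 0 with P > 0: 0.00905H - 0.307 = 0, so H* = 0.307/0.00905 = 33.9.
Set dH/dt = 0 with H > 0: 0.746 - 0.0319P = 0, so P* = 0.746/0.0319 = 23.4.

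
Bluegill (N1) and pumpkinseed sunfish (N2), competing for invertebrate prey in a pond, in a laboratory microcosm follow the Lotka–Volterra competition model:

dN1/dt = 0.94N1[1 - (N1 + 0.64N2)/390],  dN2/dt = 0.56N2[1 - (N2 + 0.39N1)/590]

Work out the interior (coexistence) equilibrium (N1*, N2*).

N1* ≈ 16.5, N2* ≈ 584

Setting both brackets to zero gives the nullclines N1 + 0.64N2 = 390 and 0.39N1 + N2 = 590.
Substituting N2 = 590 - 0.39N1 into the first: N1(1 - 0.64·0.39) = 390 - 0.64·590.
So N1* = 12.4/0.75 = 16.5, and then N2* = 590 - 0.39·16.5 = 584.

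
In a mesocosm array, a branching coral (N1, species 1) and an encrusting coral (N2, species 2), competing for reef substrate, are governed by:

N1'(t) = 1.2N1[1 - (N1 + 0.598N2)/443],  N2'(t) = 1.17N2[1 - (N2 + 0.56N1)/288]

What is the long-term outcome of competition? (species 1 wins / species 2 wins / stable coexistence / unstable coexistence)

stable coexistence

Compare the nullcline intercepts: K1/α12 = 443/0.598 = 741 > K2 = 288; K2/α21 = 288/0.56 = 514 > K1 = 443.
Since both inequalities hold, each species can invade when rare, so the interior equilibrium is stable.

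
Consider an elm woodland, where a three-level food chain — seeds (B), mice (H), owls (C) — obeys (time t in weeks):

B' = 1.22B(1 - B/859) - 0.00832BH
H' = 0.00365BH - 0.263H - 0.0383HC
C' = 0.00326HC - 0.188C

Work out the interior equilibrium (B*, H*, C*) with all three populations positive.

From dC/dt = 0: 0.00326H* = 0.188, so H* = 57.7.
From dB/dt = 0: 1.22(1 - B*/859) = 0.00832·57.7, giving B* = 859·(1 - 0.393) = 521.
From dH/dt = 0: 0.00365·521 - 0.263 = 0.0383C*, so C* = 1.64/0.0383 = 42.8.

B* ≈ 521, H* ≈ 57.7, C* ≈ 42.8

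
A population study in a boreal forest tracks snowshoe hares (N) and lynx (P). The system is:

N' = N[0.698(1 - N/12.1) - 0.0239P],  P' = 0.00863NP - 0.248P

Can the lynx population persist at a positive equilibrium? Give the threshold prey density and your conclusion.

Threshold N = 28.7; K < 28.7, so no, the predator goes extinct.

The predator equation gives dP/dt > 0 only when N > 0.248/0.00863 = 28.7.
Without the predator, N → K = 12.1. Since 12.1 < 28.7, the predator cannot invade.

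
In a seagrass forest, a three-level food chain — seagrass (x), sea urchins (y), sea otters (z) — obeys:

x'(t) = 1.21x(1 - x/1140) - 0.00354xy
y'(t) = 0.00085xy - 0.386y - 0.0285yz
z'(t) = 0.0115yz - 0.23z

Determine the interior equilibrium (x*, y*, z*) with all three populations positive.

From dz/dt = 0: 0.0115y* = 0.23, so y* = 20.
From dx/dt = 0: 1.21(1 - x*/1140) = 0.00354·20, giving x* = 1140·(1 - 0.0585) = 1070.
From dy/dt = 0: 0.00085·1070 - 0.386 = 0.0285z*, so z* = 0.526/0.0285 = 18.5.

x* ≈ 1070, y* ≈ 20, z* ≈ 18.5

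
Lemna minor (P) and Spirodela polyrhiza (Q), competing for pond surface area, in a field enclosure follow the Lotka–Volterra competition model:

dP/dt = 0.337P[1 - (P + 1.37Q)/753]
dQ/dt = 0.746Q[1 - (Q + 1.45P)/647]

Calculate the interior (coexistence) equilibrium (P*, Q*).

P* ≈ 135, Q* ≈ 451

Setting both brackets to zero gives the nullclines P + 1.37Q = 753 and 1.45P + Q = 647.
Substituting Q = 647 - 1.45P into the first: P(1 - 1.37·1.45) = 753 - 1.37·647.
So P* = -133/-0.987 = 135, and then Q* = 647 - 1.45·135 = 451.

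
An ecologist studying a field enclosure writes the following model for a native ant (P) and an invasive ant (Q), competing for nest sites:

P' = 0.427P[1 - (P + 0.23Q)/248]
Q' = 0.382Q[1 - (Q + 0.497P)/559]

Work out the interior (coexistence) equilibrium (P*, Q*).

P* ≈ 135, Q* ≈ 492

Setting both brackets to zero gives the nullclines P + 0.23Q = 248 and 0.497P + Q = 559.
Substituting Q = 559 - 0.497P into the first: P(1 - 0.23·0.497) = 248 - 0.23·559.
So P* = 119/0.886 = 135, and then Q* = 559 - 0.497·135 = 492.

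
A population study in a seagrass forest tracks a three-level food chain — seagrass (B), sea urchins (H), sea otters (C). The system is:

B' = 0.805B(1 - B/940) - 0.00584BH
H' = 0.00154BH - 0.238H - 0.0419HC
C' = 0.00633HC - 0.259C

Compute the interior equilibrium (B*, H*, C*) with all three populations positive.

B* ≈ 661, H* ≈ 40.9, C* ≈ 18.6

From dC/dt = 0: 0.00633H* = 0.259, so H* = 40.9.
From dB/dt = 0: 0.805(1 - B*/940) = 0.00584·40.9, giving B* = 940·(1 - 0.297) = 661.
From dH/dt = 0: 0.00154·661 - 0.238 = 0.0419C*, so C* = 0.78/0.0419 = 18.6.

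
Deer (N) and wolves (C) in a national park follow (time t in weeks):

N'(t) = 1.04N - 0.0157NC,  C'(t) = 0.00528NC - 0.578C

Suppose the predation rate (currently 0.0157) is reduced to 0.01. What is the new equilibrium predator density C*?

C* ≈ 104

At the interior fixed point, setting dN/dt = 0 with N > 0 fixes C* = (prey growth rate)/(NC coefficient) — independent of the other coefficients.
With the change, C* = 1.04/0.01 = 104; it rises from 66.2.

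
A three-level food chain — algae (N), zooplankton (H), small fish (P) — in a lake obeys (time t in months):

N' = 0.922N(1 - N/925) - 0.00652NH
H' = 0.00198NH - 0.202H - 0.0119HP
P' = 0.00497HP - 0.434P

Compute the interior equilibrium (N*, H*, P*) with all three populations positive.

From dP/dt = 0: 0.00497H* = 0.434, so H* = 87.3.
From dN/dt = 0: 0.922(1 - N*/925) = 0.00652·87.3, giving N* = 925·(1 - 0.618) = 354.
From dH/dt = 0: 0.00198·354 - 0.202 = 0.0119P*, so P* = 0.499/0.0119 = 41.9.

N* ≈ 354, H* ≈ 87.3, P* ≈ 41.9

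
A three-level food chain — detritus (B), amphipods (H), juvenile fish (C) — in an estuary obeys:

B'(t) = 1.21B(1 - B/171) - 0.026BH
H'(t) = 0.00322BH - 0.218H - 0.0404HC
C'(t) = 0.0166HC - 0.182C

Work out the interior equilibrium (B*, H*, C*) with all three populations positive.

B* ≈ 131, H* ≈ 11, C* ≈ 5.02

From dC/dt = 0: 0.0166H* = 0.182, so H* = 11.
From dB/dt = 0: 1.21(1 - B*/171) = 0.026·11, giving B* = 171·(1 - 0.236) = 131.
From dH/dt = 0: 0.00322·131 - 0.218 = 0.0404C*, so C* = 0.203/0.0404 = 5.02.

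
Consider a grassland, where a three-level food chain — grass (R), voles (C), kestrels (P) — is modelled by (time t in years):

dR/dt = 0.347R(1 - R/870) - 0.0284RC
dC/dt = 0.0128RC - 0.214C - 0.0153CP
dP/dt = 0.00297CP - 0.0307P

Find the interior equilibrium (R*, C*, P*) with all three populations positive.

From dP/dt = 0: 0.00297C* = 0.0307, so C* = 10.3.
From dR/dt = 0: 0.347(1 - R*/870) = 0.0284·10.3, giving R* = 870·(1 - 0.846) = 134.
From dC/dt = 0: 0.0128·134 - 0.214 = 0.0153P*, so P* = 1.5/0.0153 = 98.1.

R* ≈ 134, C* ≈ 10.3, P* ≈ 98.1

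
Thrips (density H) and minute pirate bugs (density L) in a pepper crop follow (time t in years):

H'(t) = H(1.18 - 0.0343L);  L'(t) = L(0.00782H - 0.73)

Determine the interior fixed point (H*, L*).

H* ≈ 93.4, L* ≈ 34.4

Set dL/dt = 0 with L > 0: 0.00782H - 0.73 = 0, so H* = 0.73/0.00782 = 93.4.
Set dH/dt = 0 with H > 0: 1.18 - 0.0343L = 0, so L* = 1.18/0.0343 = 34.4.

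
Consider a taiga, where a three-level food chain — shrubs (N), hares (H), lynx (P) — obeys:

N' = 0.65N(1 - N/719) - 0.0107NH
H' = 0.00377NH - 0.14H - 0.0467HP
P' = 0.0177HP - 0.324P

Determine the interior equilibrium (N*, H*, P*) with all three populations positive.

From dP/dt = 0: 0.0177H* = 0.324, so H* = 18.3.
From dN/dt = 0: 0.65(1 - N*/719) = 0.0107·18.3, giving N* = 719·(1 - 0.301) = 502.
From dH/dt = 0: 0.00377·502 - 0.14 = 0.0467P*, so P* = 1.75/0.0467 = 37.6.

N* ≈ 502, H* ≈ 18.3, P* ≈ 37.6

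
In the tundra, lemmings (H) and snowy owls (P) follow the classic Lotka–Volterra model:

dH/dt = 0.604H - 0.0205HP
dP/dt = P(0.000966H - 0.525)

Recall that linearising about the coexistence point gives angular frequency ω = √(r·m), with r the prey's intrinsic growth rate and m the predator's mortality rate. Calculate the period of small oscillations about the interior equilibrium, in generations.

Here r = 0.604 and m = 0.525, so r·m = 0.317.
ω = √0.317 = 0.563 per generation, hence T = 2π/ω ≈ 11.2 generations.

T ≈ 11.2 generations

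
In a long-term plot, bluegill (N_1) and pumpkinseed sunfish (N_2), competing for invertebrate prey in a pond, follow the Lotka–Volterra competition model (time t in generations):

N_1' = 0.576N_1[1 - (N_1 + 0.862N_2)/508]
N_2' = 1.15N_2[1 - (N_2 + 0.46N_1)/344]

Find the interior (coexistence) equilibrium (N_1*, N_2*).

Setting both brackets to zero gives the nullclines N_1 + 0.862N_2 = 508 and 0.46N_1 + N_2 = 344.
Substituting N_2 = 344 - 0.46N_1 into the first: N_1(1 - 0.862·0.46) = 508 - 0.862·344.
So N_1* = 211/0.603 = 350, and then N_2* = 344 - 0.46·350 = 183.

N_1* ≈ 350, N_2* ≈ 183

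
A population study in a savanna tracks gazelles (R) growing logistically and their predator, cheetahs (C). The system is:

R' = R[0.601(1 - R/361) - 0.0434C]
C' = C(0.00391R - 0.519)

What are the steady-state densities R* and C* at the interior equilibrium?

From dC/dt = 0 with C > 0: 0.00391R* = 0.519, so R* = 133.
Substitute into dR/dt = 0: 0.601(1 - 133/361) = 0.0434C*.
The bracket is 0.632, giving C* = 0.38/0.0434 = 8.76.

R* ≈ 133, C* ≈ 8.76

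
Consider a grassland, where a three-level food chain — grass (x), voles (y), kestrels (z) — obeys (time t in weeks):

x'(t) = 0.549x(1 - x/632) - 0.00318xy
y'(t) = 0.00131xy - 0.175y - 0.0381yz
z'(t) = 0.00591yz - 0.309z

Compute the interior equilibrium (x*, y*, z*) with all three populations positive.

x* ≈ 441, y* ≈ 52.3, z* ≈ 10.6

From dz/dt = 0: 0.00591y* = 0.309, so y* = 52.3.
From dx/dt = 0: 0.549(1 - x*/632) = 0.00318·52.3, giving x* = 632·(1 - 0.303) = 441.
From dy/dt = 0: 0.00131·441 - 0.175 = 0.0381z*, so z* = 0.402/0.0381 = 10.6.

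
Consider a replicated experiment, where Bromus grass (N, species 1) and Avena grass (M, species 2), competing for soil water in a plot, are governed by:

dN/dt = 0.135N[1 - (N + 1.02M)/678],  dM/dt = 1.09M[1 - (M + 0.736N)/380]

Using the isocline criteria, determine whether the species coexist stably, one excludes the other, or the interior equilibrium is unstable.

Compare the nullcline intercepts: K1/α12 = 678/1.02 = 665 > K2 = 380; K2/α21 = 380/0.736 = 516 < K1 = 678.
Since the inequalities point opposite ways, species 1 can invade but species 2 cannot.

species 1 excludes species 2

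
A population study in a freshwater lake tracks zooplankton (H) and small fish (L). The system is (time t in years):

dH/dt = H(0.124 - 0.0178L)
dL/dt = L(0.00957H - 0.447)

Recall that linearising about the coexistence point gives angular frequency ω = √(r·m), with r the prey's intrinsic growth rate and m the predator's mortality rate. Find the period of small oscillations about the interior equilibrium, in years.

Here r = 0.124 and m = 0.447, so r·m = 0.0554.
ω = √0.0554 = 0.235 per year, hence T = 2π/ω ≈ 26.7 years.

T ≈ 26.7 years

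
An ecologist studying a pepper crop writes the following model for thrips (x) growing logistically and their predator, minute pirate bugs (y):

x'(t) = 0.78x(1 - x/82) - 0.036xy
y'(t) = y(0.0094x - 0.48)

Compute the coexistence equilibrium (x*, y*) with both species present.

From dy/dt = 0 with y > 0: 0.0094x* = 0.48, so x* = 51.1.
Substitute into dx/dt = 0: 0.78(1 - 51.1/82) = 0.036y*.
The bracket is 0.377, giving y* = 0.294/0.036 = 8.17.

x* ≈ 51.1, y* ≈ 8.17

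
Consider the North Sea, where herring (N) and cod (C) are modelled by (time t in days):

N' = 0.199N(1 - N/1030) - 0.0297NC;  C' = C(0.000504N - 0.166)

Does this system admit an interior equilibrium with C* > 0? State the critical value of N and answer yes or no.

The predator equation gives dC/dt > 0 only when N > 0.166/0.000504 = 329.
Without the predator, N → K = 1030. Since 1030 > 329, the predator can invade and persist.

Threshold N = 329; K > 329, so yes, the predator persists.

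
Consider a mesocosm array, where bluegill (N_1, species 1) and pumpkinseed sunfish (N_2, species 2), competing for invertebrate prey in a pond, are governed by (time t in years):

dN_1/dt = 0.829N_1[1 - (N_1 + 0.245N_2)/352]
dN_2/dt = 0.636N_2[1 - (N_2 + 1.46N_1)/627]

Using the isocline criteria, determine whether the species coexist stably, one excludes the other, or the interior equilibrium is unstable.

stable coexistence

Compare the nullcline intercepts: K1/α12 = 352/0.245 = 1440 > K2 = 627; K2/α21 = 627/1.46 = 429 > K1 = 352.
Since both inequalities hold, each species can invade when rare, so the interior equilibrium is stable.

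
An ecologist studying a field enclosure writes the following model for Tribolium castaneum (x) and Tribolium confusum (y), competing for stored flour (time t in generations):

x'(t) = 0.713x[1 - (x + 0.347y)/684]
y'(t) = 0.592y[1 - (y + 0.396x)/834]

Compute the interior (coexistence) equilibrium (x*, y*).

x* ≈ 457, y* ≈ 653

Setting both brackets to zero gives the nullclines x + 0.347y = 684 and 0.396x + y = 834.
Substituting y = 834 - 0.396x into the first: x(1 - 0.347·0.396) = 684 - 0.347·834.
So x* = 395/0.863 = 457, and then y* = 834 - 0.396·457 = 653.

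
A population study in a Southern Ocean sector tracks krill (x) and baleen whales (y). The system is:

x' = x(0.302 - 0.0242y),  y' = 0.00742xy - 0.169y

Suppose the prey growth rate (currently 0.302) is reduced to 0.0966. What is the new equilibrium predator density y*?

At the interior fixed point, setting dx/dt = 0 with x > 0 fixes y* = (prey growth rate)/(xy coefficient) — independent of the other coefficients.
With the change, y* = 0.0966/0.0242 = 3.99; it falls from 12.5.

y* ≈ 3.99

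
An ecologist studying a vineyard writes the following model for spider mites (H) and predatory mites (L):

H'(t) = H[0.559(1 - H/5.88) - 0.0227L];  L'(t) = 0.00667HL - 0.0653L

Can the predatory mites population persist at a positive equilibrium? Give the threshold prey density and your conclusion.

The predator equation gives dL/dt > 0 only when H > 0.0653/0.00667 = 9.79.
Without the predator, H → K = 5.88. Since 5.88 < 9.79, the predator cannot invade.

Threshold H = 9.79; K < 9.79, so no, the predator goes extinct.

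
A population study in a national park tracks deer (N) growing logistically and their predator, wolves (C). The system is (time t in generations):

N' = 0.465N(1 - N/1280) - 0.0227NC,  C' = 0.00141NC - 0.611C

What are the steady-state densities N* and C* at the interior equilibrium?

From dC/dt = 0 with C > 0: 0.00141N* = 0.611, so N* = 433.
Substitute into dN/dt = 0: 0.465(1 - 433/1280) = 0.0227C*.
The bracket is 0.661, giving C* = 0.308/0.0227 = 13.5.

N* ≈ 433, C* ≈ 13.5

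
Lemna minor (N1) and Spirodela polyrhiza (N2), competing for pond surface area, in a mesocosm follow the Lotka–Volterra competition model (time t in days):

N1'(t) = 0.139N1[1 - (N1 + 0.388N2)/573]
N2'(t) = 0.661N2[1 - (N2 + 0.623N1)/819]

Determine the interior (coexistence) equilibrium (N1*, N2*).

Setting both brackets to zero gives the nullclines N1 + 0.388N2 = 573 and 0.623N1 + N2 = 819.
Substituting N2 = 819 - 0.623N1 into the first: N1(1 - 0.388·0.623) = 573 - 0.388·819.
So N1* = 255/0.758 = 337, and then N2* = 819 - 0.623·337 = 609.

N1* ≈ 337, N2* ≈ 609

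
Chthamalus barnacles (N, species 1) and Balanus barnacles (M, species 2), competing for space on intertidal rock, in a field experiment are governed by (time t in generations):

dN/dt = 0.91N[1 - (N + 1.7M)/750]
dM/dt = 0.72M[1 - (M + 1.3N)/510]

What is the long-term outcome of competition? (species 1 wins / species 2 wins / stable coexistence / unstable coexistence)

unstable coexistence (outcome depends on initial conditions)

Compare the nullcline intercepts: K1/α12 = 750/1.7 = 441 < K2 = 510; K2/α21 = 510/1.3 = 392 < K1 = 750.
Since both are reversed, neither can invade when rare; the interior point is a saddle.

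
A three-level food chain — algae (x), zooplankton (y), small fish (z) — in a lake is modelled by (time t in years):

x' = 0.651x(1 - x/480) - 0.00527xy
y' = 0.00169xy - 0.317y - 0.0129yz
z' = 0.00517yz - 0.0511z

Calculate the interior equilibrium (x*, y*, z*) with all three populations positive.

x* ≈ 442, y* ≈ 9.88, z* ≈ 33.3

From dz/dt = 0: 0.00517y* = 0.0511, so y* = 9.88.
From dx/dt = 0: 0.651(1 - x*/480) = 0.00527·9.88, giving x* = 480·(1 - 0.08) = 442.
From dy/dt = 0: 0.00169·442 - 0.317 = 0.0129z*, so z* = 0.429/0.0129 = 33.3.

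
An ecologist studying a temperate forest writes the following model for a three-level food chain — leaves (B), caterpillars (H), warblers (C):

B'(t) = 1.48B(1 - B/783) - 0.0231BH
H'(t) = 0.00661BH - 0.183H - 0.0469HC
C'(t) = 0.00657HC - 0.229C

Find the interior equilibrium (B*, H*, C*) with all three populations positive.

From dC/dt = 0: 0.00657H* = 0.229, so H* = 34.9.
From dB/dt = 0: 1.48(1 - B*/783) = 0.0231·34.9, giving B* = 783·(1 - 0.544) = 357.
From dH/dt = 0: 0.00661·357 - 0.183 = 0.0469C*, so C* = 2.18/0.0469 = 46.4.

B* ≈ 357, H* ≈ 34.9, C* ≈ 46.4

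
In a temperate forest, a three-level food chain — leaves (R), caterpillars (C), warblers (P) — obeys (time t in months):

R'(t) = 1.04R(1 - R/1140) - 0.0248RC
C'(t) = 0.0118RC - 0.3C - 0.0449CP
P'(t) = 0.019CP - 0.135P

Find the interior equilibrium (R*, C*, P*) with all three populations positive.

R* ≈ 947, C* ≈ 7.11, P* ≈ 242

From dP/dt = 0: 0.019C* = 0.135, so C* = 7.11.
From dR/dt = 0: 1.04(1 - R*/1140) = 0.0248·7.11, giving R* = 1140·(1 - 0.169) = 947.
From dC/dt = 0: 0.0118·947 - 0.3 = 0.0449P*, so P* = 10.9/0.0449 = 242.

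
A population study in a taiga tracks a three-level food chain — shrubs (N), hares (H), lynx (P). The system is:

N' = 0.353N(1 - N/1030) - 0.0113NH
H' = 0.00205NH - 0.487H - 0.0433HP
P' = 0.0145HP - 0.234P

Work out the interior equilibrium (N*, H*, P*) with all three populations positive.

N* ≈ 498, H* ≈ 16.1, P* ≈ 12.3

From dP/dt = 0: 0.0145H* = 0.234, so H* = 16.1.
From dN/dt = 0: 0.353(1 - N*/1030) = 0.0113·16.1, giving N* = 1030·(1 - 0.517) = 498.
From dH/dt = 0: 0.00205·498 - 0.487 = 0.0433P*, so P* = 0.534/0.0433 = 12.3.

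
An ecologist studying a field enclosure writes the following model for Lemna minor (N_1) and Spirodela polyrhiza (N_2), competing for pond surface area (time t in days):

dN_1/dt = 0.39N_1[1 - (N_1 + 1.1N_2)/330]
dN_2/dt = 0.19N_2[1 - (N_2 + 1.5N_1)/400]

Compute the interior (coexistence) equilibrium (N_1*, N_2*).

N_1* ≈ 169, N_2* ≈ 146

Setting both brackets to zero gives the nullclines N_1 + 1.1N_2 = 330 and 1.5N_1 + N_2 = 400.
Substituting N_2 = 400 - 1.5N_1 into the first: N_1(1 - 1.1·1.5) = 330 - 1.1·400.
So N_1* = -110/-0.65 = 169, and then N_2* = 400 - 1.5·169 = 146.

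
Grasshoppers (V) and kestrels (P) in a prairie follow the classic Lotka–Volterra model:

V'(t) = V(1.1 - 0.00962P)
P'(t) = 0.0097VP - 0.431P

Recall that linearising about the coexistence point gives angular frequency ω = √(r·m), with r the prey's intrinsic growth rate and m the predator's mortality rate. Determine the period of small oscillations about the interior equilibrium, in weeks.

T ≈ 9.13 weeks

Here r = 1.1 and m = 0.431, so r·m = 0.474.
ω = √0.474 = 0.689 per week, hence T = 2π/ω ≈ 9.13 weeks.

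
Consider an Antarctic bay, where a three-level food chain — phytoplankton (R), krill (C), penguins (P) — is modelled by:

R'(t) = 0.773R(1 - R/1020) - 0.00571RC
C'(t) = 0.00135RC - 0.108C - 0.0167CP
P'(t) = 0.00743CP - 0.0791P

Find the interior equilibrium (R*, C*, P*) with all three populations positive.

R* ≈ 940, C* ≈ 10.6, P* ≈ 69.5

From dP/dt = 0: 0.00743C* = 0.0791, so C* = 10.6.
From dR/dt = 0: 0.773(1 - R*/1020) = 0.00571·10.6, giving R* = 1020·(1 - 0.0786) = 940.
From dC/dt = 0: 0.00135·940 - 0.108 = 0.0167P*, so P* = 1.16/0.0167 = 69.5.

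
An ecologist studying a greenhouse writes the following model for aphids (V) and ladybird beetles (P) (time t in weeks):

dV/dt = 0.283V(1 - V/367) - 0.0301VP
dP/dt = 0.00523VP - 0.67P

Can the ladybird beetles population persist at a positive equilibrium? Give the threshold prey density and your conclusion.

The predator equation gives dP/dt > 0 only when V > 0.67/0.00523 = 128.
Without the predator, V → K = 367. Since 367 > 128, the predator can invade and persist.

Threshold V = 128; K > 128, so yes, the predator persists.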